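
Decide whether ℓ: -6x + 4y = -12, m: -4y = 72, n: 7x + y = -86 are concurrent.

Intersecting ℓ and m: solving the 2×2 system gives (x, y) = (-10, -18).
Substitute into n: (7)(-10) + (1)(-18) = -88.
But n requires -86 ≠ -88, so the three lines have no common point.

No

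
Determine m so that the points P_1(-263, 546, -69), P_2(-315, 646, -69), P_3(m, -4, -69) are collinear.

Collinearity requires P_1P_2 × P_1P_3 = 0; each component is linear in m.
The z-component gives (-100)m + (2300) = 0, so m = 23.
The remaining components then also vanish.

23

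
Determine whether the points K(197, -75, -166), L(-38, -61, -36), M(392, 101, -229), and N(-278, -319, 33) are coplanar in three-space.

No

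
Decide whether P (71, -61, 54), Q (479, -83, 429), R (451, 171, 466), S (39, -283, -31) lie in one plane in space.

Yes

With P as base: PQ = (408, -22, 375), PR = (380, 232, 412), PS = (-32, -222, -85).
PR × PS = (71744, 19116, -76936).
PQ · (PR × PS) = 0.
The scalar triple product vanishes, so the four points are coplanar.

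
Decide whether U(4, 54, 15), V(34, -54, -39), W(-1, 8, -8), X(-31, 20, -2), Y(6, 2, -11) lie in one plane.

The plane through U, V, W has normal n = UV × UW = (0, 960, -1920) and equation n·P = 23040.
Checking the remaining points: n·X = 23040, n·Y = 23040.
All equal 23040, so all 5 points lie in one plane.

Yes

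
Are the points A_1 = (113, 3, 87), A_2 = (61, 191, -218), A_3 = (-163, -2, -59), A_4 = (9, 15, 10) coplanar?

With A_1 as base: A_1A_2 = (-52, 188, -305), A_1A_3 = (-276, -5, -146), A_1A_4 = (-104, 12, -77).
A_1A_3 × A_1A_4 = (2137, -6068, -3832).
A_1A_2 · (A_1A_3 × A_1A_4) = -83148.
Since -83148 ≠ 0, the four points are not coplanar.

No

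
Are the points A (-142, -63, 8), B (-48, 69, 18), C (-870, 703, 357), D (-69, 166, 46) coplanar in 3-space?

A normal to the plane through A, B, C is n = AB × AC = (38408, -40086, 168100).
The plane has equation n·P = -1583718. For D: n·D = -1571828.
-1571828 ≠ -1583718, so D is off the plane.

No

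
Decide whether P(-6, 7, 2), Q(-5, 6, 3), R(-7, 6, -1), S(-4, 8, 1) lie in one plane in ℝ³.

No

A normal to the plane through P, Q, R is n = PQ × PR = (4, 2, -2).
The plane has equation n·X = -14. For S: n·S = -2.
-2 ≠ -14, so S is off the plane.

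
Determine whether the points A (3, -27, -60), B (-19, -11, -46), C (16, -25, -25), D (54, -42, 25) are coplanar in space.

No

A normal to the plane through A, B, C is n = AB × AC = (532, 952, -252).
The plane has equation n·P = -8988. For D: n·D = -17556.
-17556 ≠ -8988, so D is off the plane.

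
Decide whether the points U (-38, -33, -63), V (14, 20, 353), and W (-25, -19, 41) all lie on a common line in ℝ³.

No

UV = (52, 53, 416), UW = (13, 14, 104).
Comparing components 2 and 3: (53)(104) − (416)(14) = -312 ≠ 0, so UV and UW are not parallel and the points are not collinear.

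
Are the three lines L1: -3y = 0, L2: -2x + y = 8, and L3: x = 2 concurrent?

No

Lines aᵢx + bᵢy = cᵢ with pairwise distinct directions are concurrent exactly when det[aᵢ bᵢ cᵢ] = 0.
Here the determinant is -36.
Nonzero, so no common point exists.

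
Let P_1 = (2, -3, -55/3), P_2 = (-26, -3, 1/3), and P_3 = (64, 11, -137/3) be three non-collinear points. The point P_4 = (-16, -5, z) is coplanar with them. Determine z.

Coplanarity requires P_1P_2 · (P_1P_3 × P_1P_4) = 0.
P_1P_2 = (-28, 0, 56/3), P_1P_3 = (62, 14, -82/3); the triple product is linear in z with coefficient -392 and constant term -9800/3.
Setting it to zero: z = -25/3.

-25/3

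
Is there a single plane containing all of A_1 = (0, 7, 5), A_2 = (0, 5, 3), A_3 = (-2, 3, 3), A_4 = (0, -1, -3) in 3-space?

A normal to the plane through A_1, A_2, A_3 is n = A_1A_2 × A_1A_3 = (-4, 4, -4).
The plane has equation n·P = 8. For A_4: n·A_4 = 8.
Equal, so A_4 lies in the plane and all four are coplanar.

Yes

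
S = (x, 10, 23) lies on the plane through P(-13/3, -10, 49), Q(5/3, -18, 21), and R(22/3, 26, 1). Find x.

A normal to the plane is n = PQ × PR = (1392, -116/3, 928/3).
S lies in the plane iff n · PS = 0.
This gives (1392)x + (-2784) = 0, so x = 2.

2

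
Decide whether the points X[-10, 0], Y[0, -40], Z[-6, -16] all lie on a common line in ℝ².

XY = (10, -40), XZ = (4, -16).
Checking proportionality: XZ = 2/5·XY, so the vectors are parallel and the points are collinear.

Yes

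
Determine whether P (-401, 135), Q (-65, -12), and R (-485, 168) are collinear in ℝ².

No

PQ = (336, -147), PR = (-84, 33).
det[PQ; PR] = (336)(33) − (-147)(-84) = -1260.
The determinant is nonzero, so they are not collinear.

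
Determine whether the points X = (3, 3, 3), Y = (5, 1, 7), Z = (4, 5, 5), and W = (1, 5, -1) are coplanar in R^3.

A normal to the plane through X, Y, Z is n = XY × XZ = (-12, 0, 6).
The plane has equation n·P = -18. For W: n·W = -18.
Equal, so W lies in the plane and all four are coplanar.

Yes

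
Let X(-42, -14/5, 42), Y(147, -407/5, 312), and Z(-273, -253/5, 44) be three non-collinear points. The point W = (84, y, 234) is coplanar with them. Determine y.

-302/5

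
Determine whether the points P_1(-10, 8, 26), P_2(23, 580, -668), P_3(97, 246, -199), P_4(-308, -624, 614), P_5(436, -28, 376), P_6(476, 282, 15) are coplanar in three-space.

The plane through P_1, P_2, P_3 has normal n = P_1P_2 × P_1P_3 = (36472, -66833, -53350) and equation n·P = -2286484.
Checking the remaining points: n·P_4 = -2286484, n·P_5 = -2286484, n·P_6 = -2286484.
All equal -2286484, so all 6 points lie in one plane.

Yes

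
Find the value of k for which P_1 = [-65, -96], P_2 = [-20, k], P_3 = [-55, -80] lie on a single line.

The three points are collinear iff det[P_1P_2; P_1P_3] = 0.
This determinant is linear in k: (-10)k + (-240) = 0, so k = -24.

-24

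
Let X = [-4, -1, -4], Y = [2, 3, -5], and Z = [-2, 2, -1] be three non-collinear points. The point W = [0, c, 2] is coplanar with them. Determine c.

5

The plane through X, Y, Z has equation 15x − 20y + 10z = -80.
Substituting W: (-20)c + (20) = -80, so c = 5.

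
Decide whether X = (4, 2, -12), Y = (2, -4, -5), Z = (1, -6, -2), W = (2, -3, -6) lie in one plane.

With X as base: XY = (-2, -6, 7), XZ = (-3, -8, 10), XW = (-2, -5, 6).
XZ × XW = (2, -2, -1).
XY · (XZ × XW) = 1.
Since 1 ≠ 0, the four points are not coplanar.

No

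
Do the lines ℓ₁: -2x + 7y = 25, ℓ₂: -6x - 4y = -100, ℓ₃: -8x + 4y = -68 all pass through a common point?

Yes

Intersecting ℓ₁ and ℓ₂: solving the 2×2 system gives (x, y) = (12, 7).
Substitute into ℓ₃: (-8)(12) + (4)(7) = -68.
This equals -68, so (12, 7) lies on all three lines and they are concurrent.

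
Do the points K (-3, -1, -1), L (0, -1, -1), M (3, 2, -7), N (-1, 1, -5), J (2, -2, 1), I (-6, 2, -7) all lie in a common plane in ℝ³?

The plane through K, L, M has normal n = KL × KM = (0, 18, 9) and equation n·P = -27.
Checking the remaining points: n·N = -27, n·J = -27, n·I = -27.
All equal -27, so all 6 points lie in one plane.

Yes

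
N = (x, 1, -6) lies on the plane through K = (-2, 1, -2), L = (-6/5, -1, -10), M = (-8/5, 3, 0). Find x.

-6/5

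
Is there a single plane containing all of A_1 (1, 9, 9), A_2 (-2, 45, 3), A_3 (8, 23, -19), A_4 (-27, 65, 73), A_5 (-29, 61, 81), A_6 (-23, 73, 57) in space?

Yes

The plane through A_1, A_2, A_3 has normal n = A_1A_2 × A_1A_3 = (-924, -126, -294) and equation n·P = -4704.
Checking the remaining points: n·A_4 = -4704, n·A_5 = -4704, n·A_6 = -4704.
All equal -4704, so all 6 points lie in one plane.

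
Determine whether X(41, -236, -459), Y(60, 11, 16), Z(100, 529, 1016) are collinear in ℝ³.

No

XY = (19, 247, 475), XZ = (59, 765, 1475).
Comparing components 2 and 3: (247)(1475) − (475)(765) = 950 ≠ 0, so XY and XZ are not parallel and the points are not collinear.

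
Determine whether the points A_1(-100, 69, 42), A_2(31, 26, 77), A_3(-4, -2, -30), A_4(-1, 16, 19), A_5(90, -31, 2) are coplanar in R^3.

The plane through A_1, A_2, A_3 has normal n = A_1A_2 × A_1A_3 = (5581, 12792, -5173) and equation n·P = 107282.
Checking the remaining points: n·A_4 = 100804, n·A_5 = 95392.
Since n·A_4 = 100804 ≠ 107282, A_4 is off the plane and the points are not all coplanar.

No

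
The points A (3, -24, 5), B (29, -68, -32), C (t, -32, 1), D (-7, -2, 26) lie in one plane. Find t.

11

Normal to plane ABD: n = (-110, -176, 132); plane equation n·P = 4554.
Requiring n·C = 4554: (-110)t + (5764) = 4554.
So t = 11.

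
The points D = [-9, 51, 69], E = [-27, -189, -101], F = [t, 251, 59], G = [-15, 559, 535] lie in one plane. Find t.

69

Coplanarity ⇔ det[DE; DF; DG] = 0.
Expanding, this is linear in t: (25480)t + (-1758120) = 0.
So t = 69.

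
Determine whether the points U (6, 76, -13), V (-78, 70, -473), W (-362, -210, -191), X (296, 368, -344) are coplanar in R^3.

A normal to the plane through U, V, W is n = UV × UW = (-130492, 154328, 21816).
The plane has equation n·P = 10662368. For X: n·X = 10662368.
Equal, so X lies in the plane and all four are coplanar.

Yes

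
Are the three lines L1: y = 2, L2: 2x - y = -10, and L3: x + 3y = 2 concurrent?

Intersecting L1 and L2: solving the 2×2 system gives (x, y) = (-4, 2).
Substitute into L3: (1)(-4) + (3)(2) = 2.
This equals 2, so (-4, 2) lies on all three lines and they are concurrent.

Yes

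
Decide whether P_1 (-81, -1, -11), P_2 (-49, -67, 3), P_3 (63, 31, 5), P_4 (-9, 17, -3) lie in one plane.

The four points are coplanar iff the 3×3 determinant with rows P_1P_2, P_1P_3, P_1P_4 is zero.
Rows: (32, -66, 14), (144, 32, 16), (72, 18, 8).
Expanding along the first row: (32)(-32) − (-66)(0) + (14)(288) = 3008.
Nonzero ⇒ not coplanar.

No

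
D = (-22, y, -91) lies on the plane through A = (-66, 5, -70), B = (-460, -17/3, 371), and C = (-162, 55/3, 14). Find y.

-13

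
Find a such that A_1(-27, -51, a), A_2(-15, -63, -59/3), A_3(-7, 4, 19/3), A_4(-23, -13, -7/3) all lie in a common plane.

Coplanarity ⇔ det[A_1A_2; A_1A_3; A_1A_4] = 0.
Expanding, this is linear in a: (-936)a + (-15912) = 0.
So a = -17.

-17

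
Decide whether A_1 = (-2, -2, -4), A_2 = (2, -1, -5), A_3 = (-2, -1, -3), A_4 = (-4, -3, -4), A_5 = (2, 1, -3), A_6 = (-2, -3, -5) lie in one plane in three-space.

Yes

The plane through A_1, A_2, A_3 has normal n = A_1A_2 × A_1A_3 = (2, -4, 4) and equation n·P = -12.
Checking the remaining points: n·A_4 = -12, n·A_5 = -12, n·A_6 = -12.
All equal -12, so all 6 points lie in one plane.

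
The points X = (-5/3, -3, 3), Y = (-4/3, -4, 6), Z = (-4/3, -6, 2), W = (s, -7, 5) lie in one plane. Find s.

-1

The points are coplanar iff XY · (XZ × XW) = 0.
Expanding, this is linear in s: (10)s + (10) = 0.
So s = -1.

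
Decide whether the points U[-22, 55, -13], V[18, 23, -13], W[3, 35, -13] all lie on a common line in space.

UV = (40, -32, 0), UW = (25, -20, 0).
Each component of UW is 5/8 times the corresponding component of UV, so UW = 5/8·UV and the points are collinear.

Yes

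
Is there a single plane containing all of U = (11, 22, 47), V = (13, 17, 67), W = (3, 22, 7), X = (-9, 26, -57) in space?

No

With U as base: UV = (2, -5, 20), UW = (-8, 0, -40), UX = (-20, 4, -104).
UW × UX = (160, -32, -32).
UV · (UW × UX) = -160.
Since -160 ≠ 0, the four points are not coplanar.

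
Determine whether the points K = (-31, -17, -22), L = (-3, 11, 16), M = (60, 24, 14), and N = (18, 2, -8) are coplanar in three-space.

The four points are coplanar iff the 3×3 determinant with rows KL, KM, KN is zero.
Rows: (28, 28, 38), (91, 41, 36), (49, 19, 14).
Expanding along the first row: (28)(-110) − (28)(-490) + (38)(-280) = 0.
Zero determinant ⇒ coplanar.

Yes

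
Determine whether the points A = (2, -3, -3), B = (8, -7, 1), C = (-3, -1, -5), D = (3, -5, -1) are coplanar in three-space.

Yes

With A as base: AB = (6, -4, 4), AC = (-5, 2, -2), AD = (1, -2, 2).
AC × AD = (0, 8, 8).
AB · (AC × AD) = 0.
The scalar triple product vanishes, so the four points are coplanar.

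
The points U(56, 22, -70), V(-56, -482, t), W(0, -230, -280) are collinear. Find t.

-490

Direction UW = (-56, -252, -210). From the x-coordinate of V, the parameter along the line is τ = (-56 − 56)/(-56) = 2.
Then t = (-70) + 2·(-210) = -490.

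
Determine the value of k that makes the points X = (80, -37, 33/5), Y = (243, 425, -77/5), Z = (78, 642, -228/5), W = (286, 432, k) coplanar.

-62/5

The points are coplanar iff XY · (XZ × XW) = 0.
Expanding, this is linear in k: (111601)k + (6919262/5) = 0.
So k = -62/5.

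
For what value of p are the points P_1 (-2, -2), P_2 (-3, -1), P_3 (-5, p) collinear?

Collinearity: (P_3 − P_1) must be parallel to (P_2 − P_1) = (-1, 1).
Cross-multiplying the components: (p − (-2))·(-1) = (-3)·(1).
Solving gives p = 1.

1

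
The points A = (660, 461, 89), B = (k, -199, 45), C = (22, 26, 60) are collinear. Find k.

-308

Collinearity requires AB × AC = 0; each component is linear in k.
The y-component gives (29)k + (8932) = 0, so k = -308.
The remaining components then also vanish.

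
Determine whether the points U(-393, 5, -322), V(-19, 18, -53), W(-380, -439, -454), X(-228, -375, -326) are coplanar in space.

Yes

A normal to the plane through U, V, W is n = UV × UW = (117720, 52865, -166225).
The plane has equation n·P = 7524815. For X: n·X = 7524815.
Equal, so X lies in the plane and all four are coplanar.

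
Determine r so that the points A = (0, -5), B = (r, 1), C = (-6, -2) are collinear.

-12

Collinearity: (B − A) must be parallel to (C − A) = (-6, 3).
Cross-multiplying the components: (r − 0)·(3) = (6)·(-6).
Solving gives r = -12.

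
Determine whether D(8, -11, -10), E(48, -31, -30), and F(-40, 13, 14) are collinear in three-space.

DE = (40, -20, -20), DF = (-48, 24, 24).
DE × DF = (0, 0, 0).
The cross product vanishes, so the three points are collinear.

Yes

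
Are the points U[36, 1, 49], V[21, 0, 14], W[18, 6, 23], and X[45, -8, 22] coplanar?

The four points are coplanar iff the 3×3 determinant with rows UV, UW, UX is zero.
Rows: (-15, -1, -35), (-18, 5, -26), (9, -9, -27).
Expanding along the first row: (-15)(-369) − (-1)(720) + (-35)(117) = 2160.
Nonzero ⇒ not coplanar.

No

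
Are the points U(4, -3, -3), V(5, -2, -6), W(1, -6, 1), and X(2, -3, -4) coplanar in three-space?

No

With U as base: UV = (1, 1, -3), UW = (-3, -3, 4), UX = (-2, 0, -1).
UW × UX = (3, -11, -6).
UV · (UW × UX) = 10.
Since 10 ≠ 0, the four points are not coplanar.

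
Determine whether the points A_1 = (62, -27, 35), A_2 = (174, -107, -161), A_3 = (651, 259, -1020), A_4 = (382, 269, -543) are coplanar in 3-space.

With A_1 as base: A_1A_2 = (112, -80, -196), A_1A_3 = (589, 286, -1055), A_1A_4 = (320, 296, -578).
A_1A_3 × A_1A_4 = (146972, 2842, 82824).
A_1A_2 · (A_1A_3 × A_1A_4) = 0.
The scalar triple product vanishes, so the four points are coplanar.

Yes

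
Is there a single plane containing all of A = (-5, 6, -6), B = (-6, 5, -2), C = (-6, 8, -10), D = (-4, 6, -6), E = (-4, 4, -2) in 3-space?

No

The plane through A, B, C has normal n = AB × AC = (-4, -8, -3) and equation n·P = -10.
Checking the remaining points: n·D = -14, n·E = -10.
Since n·D = -14 ≠ -10, D is off the plane and the points are not all coplanar.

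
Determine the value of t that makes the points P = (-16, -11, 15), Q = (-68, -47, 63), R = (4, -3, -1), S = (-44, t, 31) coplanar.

The points are coplanar iff PQ · (PR × PS) = 0.
Expanding, this is linear in t: (128)t + (896) = 0.
So t = -7.

-7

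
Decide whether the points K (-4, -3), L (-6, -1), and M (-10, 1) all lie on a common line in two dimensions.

No

KL = (-2, 2), KM = (-6, 4).
det[KL; KM] = (-2)(4) − (2)(-6) = 4.
The determinant is nonzero, so they are not collinear.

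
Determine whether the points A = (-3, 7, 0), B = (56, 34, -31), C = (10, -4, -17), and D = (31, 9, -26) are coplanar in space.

The four points are coplanar iff the 3×3 determinant with rows AB, AC, AD is zero.
Rows: (59, 27, -31), (13, -11, -17), (34, 2, -26).
Expanding along the first row: (59)(320) − (27)(240) + (-31)(400) = 0.
Zero determinant ⇒ coplanar.

Yes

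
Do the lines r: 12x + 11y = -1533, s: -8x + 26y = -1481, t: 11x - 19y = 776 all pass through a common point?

No

Intersecting r and s: solving the 2×2 system gives (x, y) = (-23567/400, -7509/100).
Substitute into t: (11)(-23567/400) + (-19)(-7509/100) = 311447/400.
But t requires 776 ≠ 311447/400, so the three lines have no common point.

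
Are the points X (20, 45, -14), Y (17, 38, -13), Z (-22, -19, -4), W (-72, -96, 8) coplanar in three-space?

A normal to the plane through X, Y, Z is n = XY × XZ = (-6, -12, -102).
The plane has equation n·P = 768. For W: n·W = 768.
Equal, so W lies in the plane and all four are coplanar.

Yes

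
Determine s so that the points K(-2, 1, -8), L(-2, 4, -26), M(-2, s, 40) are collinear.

-7

Direction KL = (0, 3, -18). From the z-coordinate of M, the parameter along the line is τ = (40 − (-8))/(-18) = -8/3.
Then s = 1 + (-8/3)·(3) = -7.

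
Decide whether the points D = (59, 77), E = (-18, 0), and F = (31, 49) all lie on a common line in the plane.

DE = (-77, -77), DF = (-28, -28).
Checking proportionality: DF = 4/11·DE, so the vectors are parallel and the points are collinear.

Yes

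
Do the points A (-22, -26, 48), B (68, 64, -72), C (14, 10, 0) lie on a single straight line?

AB = (90, 90, -120), AC = (36, 36, -48).
AB × AC = (0, 0, 0).
The cross product vanishes, so the three points are collinear.

Yes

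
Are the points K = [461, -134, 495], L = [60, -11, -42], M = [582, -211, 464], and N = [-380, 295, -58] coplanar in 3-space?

No

A normal to the plane through K, L, M is n = KL × KM = (-45162, -77408, 15994).
The plane has equation n·P = -2529980. For N: n·N = -6601452.
-6601452 ≠ -2529980, so N is off the plane.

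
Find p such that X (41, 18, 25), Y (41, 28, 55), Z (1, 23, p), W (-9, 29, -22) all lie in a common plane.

-24

Normal to plane XYW: n = (-800, -1500, 500); plane equation n·P = -47300.
Requiring n·Z = -47300: (500)p + (-35300) = -47300.
So p = -24.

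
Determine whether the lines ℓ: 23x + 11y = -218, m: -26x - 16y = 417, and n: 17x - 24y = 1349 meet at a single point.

Intersecting ℓ and m: solving the 2×2 system gives (x, y) = (1099/82, -3923/82).
Substitute into n: (17)(1099/82) + (-24)(-3923/82) = 112835/82.
But n requires 1349 ≠ 112835/82, so the three lines have no common point.

No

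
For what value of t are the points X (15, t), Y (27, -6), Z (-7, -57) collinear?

The three points are collinear iff det[XY; XZ] = 0.
This determinant is linear in t: (-34)t + (-816) = 0, so t = -24.

-24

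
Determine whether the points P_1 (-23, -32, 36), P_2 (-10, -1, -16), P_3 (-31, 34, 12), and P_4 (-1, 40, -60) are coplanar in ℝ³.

No

With P_1 as base: P_1P_2 = (13, 31, -52), P_1P_3 = (-8, 66, -24), P_1P_4 = (22, 72, -96).
P_1P_3 × P_1P_4 = (-4608, -1296, -2028).
P_1P_2 · (P_1P_3 × P_1P_4) = 5376.
Since 5376 ≠ 0, the four points are not coplanar.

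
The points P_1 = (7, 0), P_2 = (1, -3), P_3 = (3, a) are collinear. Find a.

The three points are collinear iff det[P_1P_2; P_1P_3] = 0.
This determinant is linear in a: (-6)a + (-12) = 0, so a = -2.

-2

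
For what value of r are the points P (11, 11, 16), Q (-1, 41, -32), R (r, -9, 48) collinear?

19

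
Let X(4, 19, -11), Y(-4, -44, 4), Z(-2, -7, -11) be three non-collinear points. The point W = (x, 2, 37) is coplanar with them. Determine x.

21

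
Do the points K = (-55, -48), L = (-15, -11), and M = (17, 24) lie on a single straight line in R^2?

KL = (40, 37), KM = (72, 72).
Twice the signed area of △KLM is (40)(72) − (37)(72) = 216.
The area is nonzero, so the three points are not collinear.

No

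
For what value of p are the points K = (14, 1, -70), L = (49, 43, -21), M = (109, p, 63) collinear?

115

Collinearity requires KL × KM = 0; each component is linear in p.
The x-component gives (-49)p + (5635) = 0, so p = 115.
The remaining components then also vanish.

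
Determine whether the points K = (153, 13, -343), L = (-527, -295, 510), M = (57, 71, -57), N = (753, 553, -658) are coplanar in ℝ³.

Yes

With K as base: KL = (-680, -308, 853), KM = (-96, 58, 286), KN = (600, 540, -315).
KM × KN = (-172710, 141360, -86640).
KL · (KM × KN) = 0.
The scalar triple product vanishes, so the four points are coplanar.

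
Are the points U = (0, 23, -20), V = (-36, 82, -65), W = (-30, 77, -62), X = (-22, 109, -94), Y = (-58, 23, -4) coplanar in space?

The plane through U, V, W has normal n = UV × UW = (-48, -162, -174) and equation n·P = -246.
Checking the remaining points: n·X = -246, n·Y = -246.
All equal -246, so all 5 points lie in one plane.

Yes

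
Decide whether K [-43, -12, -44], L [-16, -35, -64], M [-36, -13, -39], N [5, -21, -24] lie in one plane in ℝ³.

The four points are coplanar iff the 3×3 determinant with rows KL, KM, KN is zero.
Rows: (27, -23, -20), (7, -1, 5), (48, -9, 20).
Expanding along the first row: (27)(25) − (-23)(-100) + (-20)(-15) = -1325.
Nonzero ⇒ not coplanar.

No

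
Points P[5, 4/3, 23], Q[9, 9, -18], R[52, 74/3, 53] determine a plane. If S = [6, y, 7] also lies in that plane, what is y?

A normal to the plane is n = PQ × PR = (3560/3, -2047, -267).
S lies in the plane iff n · PS = 0.
This gives (-2047)y + (8188) = 0, so y = 4.

4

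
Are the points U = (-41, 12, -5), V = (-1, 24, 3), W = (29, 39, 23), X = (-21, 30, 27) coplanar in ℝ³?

Yes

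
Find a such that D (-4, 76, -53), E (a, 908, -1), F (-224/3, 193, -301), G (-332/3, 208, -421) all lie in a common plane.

48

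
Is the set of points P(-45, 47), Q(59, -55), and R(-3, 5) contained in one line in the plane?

PQ = (104, -102), PR = (42, -42).
If collinear, PR would be a scalar multiple of PQ. But (104)·(-42) ≠ (-102)·(42) (difference -84), so they are not parallel; the points are not collinear.

No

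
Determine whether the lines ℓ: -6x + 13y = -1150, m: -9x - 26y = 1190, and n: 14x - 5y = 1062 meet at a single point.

Intersecting ℓ and m: solving the 2×2 system gives (x, y) = (370/7, -5830/91).
Substitute into n: (14)(370/7) + (-5)(-5830/91) = 96490/91.
But n requires 1062 ≠ 96490/91, so the three lines have no common point.

No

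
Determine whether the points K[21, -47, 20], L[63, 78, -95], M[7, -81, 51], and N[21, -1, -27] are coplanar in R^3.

No

The four points are coplanar iff the 3×3 determinant with rows KL, KM, KN is zero.
Rows: (42, 125, -115), (-14, -34, 31), (0, 46, -47).
Expanding along the first row: (42)(172) − (125)(658) + (-115)(-644) = -966.
Nonzero ⇒ not coplanar.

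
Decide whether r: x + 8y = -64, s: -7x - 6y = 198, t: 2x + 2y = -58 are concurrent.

Yes

Lines aᵢx + bᵢy = cᵢ with pairwise distinct directions are concurrent exactly when det[aᵢ bᵢ cᵢ] = 0.
Here the determinant is 0.
It vanishes, so the lines are concurrent at (-24, -5).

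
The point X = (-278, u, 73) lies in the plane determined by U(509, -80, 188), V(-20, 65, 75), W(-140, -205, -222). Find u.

A normal to the plane is n = UV × UW = (-73575, -143553, 160230).
X lies in the plane iff n · UX = 0.
This gives (-143553)u + (27992835) = 0, so u = 195.

195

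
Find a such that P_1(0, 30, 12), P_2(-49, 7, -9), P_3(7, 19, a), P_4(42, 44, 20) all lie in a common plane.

-10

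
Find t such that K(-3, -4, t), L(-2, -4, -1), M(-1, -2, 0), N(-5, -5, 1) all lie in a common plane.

The points are coplanar iff KL · (KM × KN) = 0.
Expanding, this is linear in t: (-5)t + (0) = 0.
So t = 0.

0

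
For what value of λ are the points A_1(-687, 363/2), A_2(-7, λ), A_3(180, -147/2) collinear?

The three points are collinear iff det[A_1A_2; A_1A_3] = 0.
This determinant is linear in λ: (-867)λ + (-32079/2) = 0, so λ = -37/2.

-37/2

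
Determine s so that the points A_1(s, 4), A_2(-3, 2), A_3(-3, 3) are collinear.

Collinearity: (A_1 − A_2) must be parallel to (A_3 − A_2) = (0, 1).
Cross-multiplying the components: (s − (-3))·(1) = (2)·(0).
Solving gives s = -3.

-3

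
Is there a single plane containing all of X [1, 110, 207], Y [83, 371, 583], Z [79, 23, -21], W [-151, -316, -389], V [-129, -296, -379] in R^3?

No

The plane through X, Y, Z has normal n = XY × XZ = (-26796, 48024, -27492) and equation n·P = -435000.
Checking the remaining points: n·W = -435000, n·V = -338952.
Since n·V = -338952 ≠ -435000, V is off the plane and the points are not all coplanar.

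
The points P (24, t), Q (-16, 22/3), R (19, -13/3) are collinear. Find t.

The three points are collinear iff det[PQ; PR] = 0.
This determinant is linear in t: (35)t + (210) = 0, so t = -6.

-6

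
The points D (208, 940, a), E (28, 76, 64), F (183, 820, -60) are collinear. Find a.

Direction EF = (155, 744, -124). From the x-coordinate of D, the parameter along the line is τ = (208 − 28)/155 = 36/31.
Then a = 64 + 36/31·(-124) = -80.

-80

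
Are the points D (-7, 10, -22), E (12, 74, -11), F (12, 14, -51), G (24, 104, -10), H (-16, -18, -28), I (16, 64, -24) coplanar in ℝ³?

No

The plane through D, E, F has normal n = DE × DF = (-1900, 760, -1140) and equation n·P = 45980.
Checking the remaining points: n·G = 44840, n·H = 48640, n·I = 45600.
Since n·G = 44840 ≠ 45980, G is off the plane and the points are not all coplanar.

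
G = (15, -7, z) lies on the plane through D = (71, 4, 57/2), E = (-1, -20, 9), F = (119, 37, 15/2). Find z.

-2

Coplanarity requires DE · (DF × DG) = 0.
DE = (-72, -24, -39/2), DF = (48, 33, -21); the triple product is linear in z with coefficient -1224 and constant term -2448.
Setting it to zero: z = -2.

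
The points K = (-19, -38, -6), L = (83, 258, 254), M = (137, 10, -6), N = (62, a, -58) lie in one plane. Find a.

Coplanarity ⇔ det[KL; KM; KN] = 0.
Expanding, this is linear in a: (40560)a + (2676960) = 0.
So a = -66.

-66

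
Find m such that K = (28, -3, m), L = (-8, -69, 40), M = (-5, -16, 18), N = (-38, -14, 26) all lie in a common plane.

The points are coplanar iff KL · (KM × KN) = 0.
Expanding, this is linear in m: (-1755)m + (7020) = 0.
So m = 4.

4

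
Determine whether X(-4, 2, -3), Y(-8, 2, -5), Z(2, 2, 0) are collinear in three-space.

XY = (-4, 0, -2), XZ = (6, 0, 3).
XY × XZ = (0, 0, 0).
The cross product vanishes, so the three points are collinear.

Yes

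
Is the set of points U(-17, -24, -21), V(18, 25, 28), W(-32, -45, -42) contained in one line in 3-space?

Yes

UV = (35, 49, 49), UW = (-15, -21, -21).
Each component of UW is -3/7 times the corresponding component of UV, so UW = -3/7·UV and the points are collinear.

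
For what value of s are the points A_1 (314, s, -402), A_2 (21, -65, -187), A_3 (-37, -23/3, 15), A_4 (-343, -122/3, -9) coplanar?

Coplanarity ⇔ det[A_1A_2; A_1A_3; A_1A_4] = 0.
Expanding, this is linear in s: (63204)s + (6741760) = 0.
So s = -320/3.

-320/3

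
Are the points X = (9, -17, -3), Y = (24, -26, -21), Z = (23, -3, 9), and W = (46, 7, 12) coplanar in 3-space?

With X as base: XY = (15, -9, -18), XZ = (14, 14, 12), XW = (37, 24, 15).
XZ × XW = (-78, 234, -182).
XY · (XZ × XW) = 0.
The scalar triple product vanishes, so the four points are coplanar.

Yes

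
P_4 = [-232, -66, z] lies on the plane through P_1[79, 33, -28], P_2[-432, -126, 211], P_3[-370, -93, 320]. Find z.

The plane through P_1, P_2, P_3 has equation −25218x + 70517y − 7005z = 530979.
Substituting P_4: (-7005)z + (1196454) = 530979, so z = 95.

95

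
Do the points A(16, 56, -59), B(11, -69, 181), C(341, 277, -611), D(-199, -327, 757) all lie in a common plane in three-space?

Yes

The four points are coplanar iff the 3×3 determinant with rows AB, AC, AD is zero.
Rows: (-5, -125, 240), (325, 221, -552), (-215, -383, 816).
Expanding along the first row: (-5)(-31080) − (-125)(146520) + (240)(-76960) = 0.
Zero determinant ⇒ coplanar.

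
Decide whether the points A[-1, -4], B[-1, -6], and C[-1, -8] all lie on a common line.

Yes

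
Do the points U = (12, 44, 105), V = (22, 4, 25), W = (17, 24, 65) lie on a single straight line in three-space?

UV = (10, -40, -80), UW = (5, -20, -40).
Each component of UW is 1/2 times the corresponding component of UV, so UW = 1/2·UV and the points are collinear.

Yes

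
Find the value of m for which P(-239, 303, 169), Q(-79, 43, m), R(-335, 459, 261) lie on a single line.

Collinearity requires PQ × PR = 0; each component is linear in m.
The x-component gives (-156)m + (2444) = 0, so m = 47/3.
The remaining components then also vanish.

47/3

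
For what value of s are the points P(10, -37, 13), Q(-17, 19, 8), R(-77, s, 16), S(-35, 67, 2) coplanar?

67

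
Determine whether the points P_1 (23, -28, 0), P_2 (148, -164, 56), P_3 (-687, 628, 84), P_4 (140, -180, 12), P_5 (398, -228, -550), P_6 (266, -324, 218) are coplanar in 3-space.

The plane through P_1, P_2, P_3 has normal n = P_1P_2 × P_1P_3 = (-48160, -50260, -14560) and equation n·P = 299600.
Checking the remaining points: n·P_4 = 2129680, n·P_5 = 299600, n·P_6 = 299600.
Since n·P_4 = 2129680 ≠ 299600, P_4 is off the plane and the points are not all coplanar.

No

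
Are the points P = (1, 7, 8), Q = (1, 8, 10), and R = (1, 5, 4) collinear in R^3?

Yes

PQ = (0, 1, 2), PR = (0, -2, -4).
PQ × PR = (0, 0, 0).
The cross product vanishes, so the three points are collinear.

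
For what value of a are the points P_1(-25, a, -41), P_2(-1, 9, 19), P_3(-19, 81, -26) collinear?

Direction P_2P_3 = (-18, 72, -45). From the x-coordinate of P_1, the parameter along the line is τ = (-25 − (-1))/(-18) = 4/3.
Then a = 9 + 4/3·(72) = 105.

105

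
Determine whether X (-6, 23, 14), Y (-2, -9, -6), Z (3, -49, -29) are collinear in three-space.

XY = (4, -32, -20), XZ = (9, -72, -43).
XY × XZ = (-64, -8, 0).
The cross product is nonzero, so the points do not lie on one line.

No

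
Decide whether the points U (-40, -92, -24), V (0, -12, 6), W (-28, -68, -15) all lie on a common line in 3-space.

Yes

UV = (40, 80, 30), UW = (12, 24, 9).
UV × UW = (0, 0, 0).
The cross product vanishes, so the three points are collinear.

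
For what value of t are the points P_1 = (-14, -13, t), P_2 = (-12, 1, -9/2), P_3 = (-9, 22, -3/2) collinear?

-13/2

Collinearity requires P_1P_2 × P_1P_3 = 0; each component is linear in t.
The x-component gives (21)t + (273/2) = 0, so t = -13/2.
The remaining components then also vanish.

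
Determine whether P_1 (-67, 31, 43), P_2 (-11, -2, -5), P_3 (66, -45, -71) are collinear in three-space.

No

P_1P_2 = (56, -33, -48), P_1P_3 = (133, -76, -114).
Comparing components 2 and 3: (-33)(-114) − (-48)(-76) = 114 ≠ 0, so P_1P_2 and P_1P_3 are not parallel and the points are not collinear.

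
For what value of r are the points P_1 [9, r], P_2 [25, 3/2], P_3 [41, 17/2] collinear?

-11/2

The three points are collinear iff det[P_1P_2; P_1P_3] = 0.
This determinant is linear in r: (16)r + (88) = 0, so r = -11/2.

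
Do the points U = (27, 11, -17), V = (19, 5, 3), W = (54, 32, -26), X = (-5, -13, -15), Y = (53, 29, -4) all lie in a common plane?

The plane through U, V, W has normal n = UV × UW = (-366, 468, -6) and equation n·P = -4632.
Checking the remaining points: n·X = -4164, n·Y = -5802.
Since n·X = -4164 ≠ -4632, X is off the plane and the points are not all coplanar.

No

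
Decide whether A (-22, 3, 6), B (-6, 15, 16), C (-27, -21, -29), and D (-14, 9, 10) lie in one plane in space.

A normal to the plane through A, B, C is n = AB × AC = (-180, 510, -324).
The plane has equation n·P = 3546. For D: n·D = 3870.
3870 ≠ 3546, so D is off the plane.

No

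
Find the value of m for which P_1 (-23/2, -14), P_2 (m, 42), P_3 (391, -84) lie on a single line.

-667/2

The three points are collinear iff det[P_1P_2; P_1P_3] = 0.
This determinant is linear in m: (-70)m + (-23345) = 0, so m = -667/2.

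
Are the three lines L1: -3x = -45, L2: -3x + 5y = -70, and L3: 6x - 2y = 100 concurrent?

Yes

Intersecting L1 and L2: solving the 2×2 system gives (x, y) = (15, -5).
Substitute into L3: (6)(15) + (-2)(-5) = 100.
This equals 100, so (15, -5) lies on all three lines and they are concurrent.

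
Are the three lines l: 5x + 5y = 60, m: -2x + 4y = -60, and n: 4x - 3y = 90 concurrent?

Lines aᵢx + bᵢy = cᵢ with pairwise distinct directions are concurrent exactly when det[aᵢ bᵢ cᵢ] = 0.
Here the determinant is 0.
It vanishes, so the lines are concurrent at (18, -6).

Yes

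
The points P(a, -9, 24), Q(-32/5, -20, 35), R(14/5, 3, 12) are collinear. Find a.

-2

Direction QR = (46/5, 23, -23). From the y-coordinate of P, the parameter along the line is τ = (-9 − (-20))/23 = 11/23.
Then a = (-32/5) + 11/23·(46/5) = -2.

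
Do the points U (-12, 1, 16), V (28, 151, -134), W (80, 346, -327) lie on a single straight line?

No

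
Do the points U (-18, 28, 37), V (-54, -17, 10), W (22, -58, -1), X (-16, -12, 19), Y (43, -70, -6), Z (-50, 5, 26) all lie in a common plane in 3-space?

The plane through U, V, W has normal n = UV × UW = (-612, -2448, 4896) and equation n·P = 123624.
Checking the remaining points: n·X = 132192, n·Y = 115668, n·Z = 145656.
Since n·X = 132192 ≠ 123624, X is off the plane and the points are not all coplanar.

No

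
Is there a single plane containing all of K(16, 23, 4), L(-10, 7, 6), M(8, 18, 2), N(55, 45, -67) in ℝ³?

A normal to the plane through K, L, M is n = KL × KM = (42, -68, 2).
The plane has equation n·P = -884. For N: n·N = -884.
Equal, so N lies in the plane and all four are coplanar.

Yes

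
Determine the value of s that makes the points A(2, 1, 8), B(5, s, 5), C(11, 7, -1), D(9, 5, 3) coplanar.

Coplanarity ⇔ det[AB; AC; AD] = 0.
Expanding, this is linear in s: (-18)s + (54) = 0.
So s = 3.

3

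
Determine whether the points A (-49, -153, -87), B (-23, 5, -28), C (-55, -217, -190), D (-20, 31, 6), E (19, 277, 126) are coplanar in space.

No

The plane through A, B, C has normal n = AB × AC = (-12498, 2324, -716) and equation n·P = 319122.
Checking the remaining points: n·D = 317708, n·E = 316070.
Since n·D = 317708 ≠ 319122, D is off the plane and the points are not all coplanar.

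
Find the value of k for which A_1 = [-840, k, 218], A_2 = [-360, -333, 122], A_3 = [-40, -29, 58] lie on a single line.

-789

Direction A_2A_3 = (320, 304, -64). From the x-coordinate of A_1, the parameter along the line is τ = (-840 − (-360))/320 = -3/2.
Then k = (-333) + (-3/2)·(304) = -789.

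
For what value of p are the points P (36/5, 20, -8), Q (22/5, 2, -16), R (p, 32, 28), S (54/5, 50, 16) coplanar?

6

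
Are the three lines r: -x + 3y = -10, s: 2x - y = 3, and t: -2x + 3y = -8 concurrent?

No

The three lines meet at one point iff the augmented coefficient matrix [aᵢ bᵢ cᵢ] has rank < 3, i.e. its determinant vanishes.
Here the determinant is -9.
Nonzero, so no common point exists.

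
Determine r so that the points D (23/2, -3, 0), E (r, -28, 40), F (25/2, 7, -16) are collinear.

Direction DF = (1, 10, -16). From the y-coordinate of E, the parameter along the line is τ = (-28 − (-3))/10 = -5/2.
Then r = 23/2 + (-5/2)·(1) = 9.

9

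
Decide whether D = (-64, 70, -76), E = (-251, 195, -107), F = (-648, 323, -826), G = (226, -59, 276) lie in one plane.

No

The four points are coplanar iff the 3×3 determinant with rows DE, DF, DG is zero.
Rows: (-187, 125, -31), (-584, 253, -750), (290, -129, 352).
Expanding along the first row: (-187)(-7694) − (125)(11932) + (-31)(1966) = -113668.
Nonzero ⇒ not coplanar.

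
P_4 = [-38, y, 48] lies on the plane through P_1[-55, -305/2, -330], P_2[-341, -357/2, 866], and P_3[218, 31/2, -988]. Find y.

-18

Coplanarity requires P_1P_2 · (P_1P_3 × P_1P_4) = 0.
P_1P_2 = (-286, -26, 1196), P_1P_3 = (273, 168, -658); the triple product is linear in y with coefficient 138320 and constant term 2489760.
Setting it to zero: y = -18.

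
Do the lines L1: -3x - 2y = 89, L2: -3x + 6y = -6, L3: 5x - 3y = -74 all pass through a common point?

Intersecting L1 and L2: solving the 2×2 system gives (x, y) = (-87/4, -95/8).
Substitute into L3: (5)(-87/4) + (-3)(-95/8) = -585/8.
But L3 requires -74 ≠ -585/8, so the three lines have no common point.

No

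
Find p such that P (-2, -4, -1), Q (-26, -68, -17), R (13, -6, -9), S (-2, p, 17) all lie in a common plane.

Normal to plane PQR: n = (480, -432, 1008); plane equation n·X = -240.
Requiring n·S = -240: (-432)p + (16176) = -240.
So p = 38.

38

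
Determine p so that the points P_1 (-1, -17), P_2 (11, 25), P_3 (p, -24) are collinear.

-3

The three points are collinear iff det[P_1P_2; P_1P_3] = 0.
This determinant is linear in p: (-42)p + (-126) = 0, so p = -3.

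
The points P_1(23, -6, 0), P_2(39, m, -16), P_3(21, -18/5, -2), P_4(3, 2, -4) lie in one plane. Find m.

34/5

Coplanarity ⇔ det[P_1P_2; P_1P_3; P_1P_4] = 0.
Expanding, this is linear in m: (32)m + (-1088/5) = 0.
So m = 34/5.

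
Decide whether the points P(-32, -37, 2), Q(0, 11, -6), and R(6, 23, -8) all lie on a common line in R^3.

No

PQ = (32, 48, -8), PR = (38, 60, -10).
PQ × PR = (0, 16, 96).
The cross product is nonzero, so the points do not lie on one line.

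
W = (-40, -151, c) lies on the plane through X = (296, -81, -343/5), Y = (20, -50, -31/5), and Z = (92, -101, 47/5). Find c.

Coplanarity requires XY · (XZ × XW) = 0.
XY = (-276, 31, 312/5), XZ = (-204, -20, 78); the triple product is linear in c with coefficient 11844 and constant term -5175828/5.
Setting it to zero: c = 437/5.

437/5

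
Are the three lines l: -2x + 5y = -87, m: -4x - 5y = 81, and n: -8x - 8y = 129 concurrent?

No

Intersecting l and m: solving the 2×2 system gives (x, y) = (1, -17).
Substitute into n: (-8)(1) + (-8)(-17) = 128.
But n requires 129 ≠ 128, so the three lines have no common point.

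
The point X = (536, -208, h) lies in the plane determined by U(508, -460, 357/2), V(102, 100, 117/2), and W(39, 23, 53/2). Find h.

421/2

The plane through U, V, W has equation −27160x − 5432y + 66542z = 579187.
Substituting X: (66542)h + (-13427904) = 579187, so h = 421/2.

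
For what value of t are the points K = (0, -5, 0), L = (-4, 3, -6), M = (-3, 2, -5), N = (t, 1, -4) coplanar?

-2

Normal to plane KLM: n = (2, -2, -4); plane equation n·P = 10.
Requiring n·N = 10: (2)t + (14) = 10.
So t = -2.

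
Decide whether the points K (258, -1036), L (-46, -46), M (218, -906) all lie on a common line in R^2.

No

KL = (-304, 990), KM = (-40, 130).
det[KL; KM] = (-304)(130) − (990)(-40) = 80.
The determinant is nonzero, so they are not collinear.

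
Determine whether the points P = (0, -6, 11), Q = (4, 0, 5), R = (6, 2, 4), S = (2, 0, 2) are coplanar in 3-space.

Yes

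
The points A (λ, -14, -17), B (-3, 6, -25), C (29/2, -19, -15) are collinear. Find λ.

Direction BC = (35/2, -25, 10). From the y-coordinate of A, the parameter along the line is τ = (-14 − 6)/(-25) = 4/5.
Then λ = (-3) + 4/5·(35/2) = 11.

11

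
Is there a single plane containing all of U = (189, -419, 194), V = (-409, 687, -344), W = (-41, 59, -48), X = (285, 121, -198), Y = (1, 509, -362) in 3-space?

Yes

The plane through U, V, W has normal n = UV × UW = (-10488, -20976, -31464) and equation n·P = 702696.
Checking the remaining points: n·X = 702696, n·Y = 702696.
All equal 702696, so all 5 points lie in one plane.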